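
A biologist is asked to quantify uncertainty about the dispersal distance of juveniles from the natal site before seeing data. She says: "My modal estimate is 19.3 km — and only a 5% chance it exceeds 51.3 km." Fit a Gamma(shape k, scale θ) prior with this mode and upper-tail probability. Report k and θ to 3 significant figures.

Gamma(k,θ) with k>1 has mode (k−1)θ, so θ = 19.3/(k−1).
Need P(X < 51.3) = 0.95 with θ tied to k this way. Start at k = 2, θ = 19.3: P(X<51.3) ≈ 0.744.
Too low — raise k to concentrate. Iterating converges to k ≈ 3.82.
Then θ = 19.3/(3.82−1) ≈ 6.84.

k ≈ 3.82, θ ≈ 6.84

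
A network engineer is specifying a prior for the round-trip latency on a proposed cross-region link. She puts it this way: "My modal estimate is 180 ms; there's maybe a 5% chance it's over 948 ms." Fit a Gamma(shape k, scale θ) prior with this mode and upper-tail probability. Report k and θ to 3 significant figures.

Gamma(k,θ) with k>1 has mode (k−1)θ, so θ = 180/(k−1).
Need P(X < 948) = 0.95 with θ tied to k this way. Start at k = 2, θ = 180: P(X<948) ≈ 0.968.
Too high — lower k to spread out. Iterating converges to k ≈ 1.86.
Then θ = 180/(1.86−1) ≈ 210.

k ≈ 1.86, θ ≈ 210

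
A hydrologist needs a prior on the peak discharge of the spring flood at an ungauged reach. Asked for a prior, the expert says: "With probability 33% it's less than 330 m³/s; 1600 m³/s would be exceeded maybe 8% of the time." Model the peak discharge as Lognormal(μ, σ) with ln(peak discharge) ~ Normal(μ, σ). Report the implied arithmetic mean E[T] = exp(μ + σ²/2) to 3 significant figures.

If T ~ Lognormal(μ,σ) then ln T ~ Normal(μ,σ), so the p-quantile of ln T is μ + z_p·σ.
ln(330) = 5.799 and ln(1600) = 7.378; z_{0.33} = -0.4399, z_{0.92} = 1.405.
σ = (7.378 − 5.799)/(1.405 − (-0.4399)) = 0.856.
μ = 5.799 − (-0.4399)·0.856 = 6.176.
E[T] = exp(μ + σ²/2) = exp(6.176 + 0.3661) = 693 m³/s.

E[T] ≈ 693 m³/s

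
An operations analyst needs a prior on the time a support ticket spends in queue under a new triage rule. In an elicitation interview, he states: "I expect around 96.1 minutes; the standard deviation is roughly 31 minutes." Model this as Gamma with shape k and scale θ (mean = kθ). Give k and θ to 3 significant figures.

k ≈ 9.61, θ ≈ 10

For Gamma(k, scale θ): mean = kθ, variance = kθ², so CV = 1/√k.
CV = SD/mean = 31/96.1 = 0.3226, hence k = 1/CV² = 9.61.
Then θ = mean/k = 96.1/9.61 = 10.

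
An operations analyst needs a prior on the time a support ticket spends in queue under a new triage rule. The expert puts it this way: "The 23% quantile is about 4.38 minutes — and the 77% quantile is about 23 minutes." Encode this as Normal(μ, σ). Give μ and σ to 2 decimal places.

μ = 13.69, σ = 12.60

The p-quantile of Normal(μ,σ) is μ + z_p·σ, with z_{0.23} = -0.7388 and z_{0.77} = 0.7388.
Eliminate σ: μ = (z₂·x₁ − z₁·x₂)/(z₂ − z₁) = (0.7388·4.38 − (-0.7388)·23)/1.478 = 13.69.
Then σ = (x₂ − x₁)/(z₂ − z₁) = (23 − 4.38)/1.478 = 12.60.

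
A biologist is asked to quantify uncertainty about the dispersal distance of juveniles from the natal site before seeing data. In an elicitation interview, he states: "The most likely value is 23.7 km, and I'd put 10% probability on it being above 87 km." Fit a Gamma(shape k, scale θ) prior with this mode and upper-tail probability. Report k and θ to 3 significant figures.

Gamma(k,θ) with k>1 has mode (k−1)θ, so θ = 23.7/(k−1).
Need P(X < 87) = 0.9 with θ tied to k this way. Start at k = 2, θ = 23.7: P(X<87) ≈ 0.881.
Too low — raise k to concentrate. Iterating converges to k ≈ 2.1.
Then θ = 23.7/(2.1−1) ≈ 21.5.

k ≈ 2.1, θ ≈ 21.5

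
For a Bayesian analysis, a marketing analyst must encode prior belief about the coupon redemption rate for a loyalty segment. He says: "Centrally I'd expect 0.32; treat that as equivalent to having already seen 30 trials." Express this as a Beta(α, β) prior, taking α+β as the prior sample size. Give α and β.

α = 9.6, β = 20.4

Under the effective-sample-size interpretation, Beta(α, β) has prior mean α/(α+β) and prior sample size α+β.
So α+β = 30 and α/(α+β) = 0.32, giving α = 0.32·30 = 9.6 and β = 30 − 9.6 = 20.4.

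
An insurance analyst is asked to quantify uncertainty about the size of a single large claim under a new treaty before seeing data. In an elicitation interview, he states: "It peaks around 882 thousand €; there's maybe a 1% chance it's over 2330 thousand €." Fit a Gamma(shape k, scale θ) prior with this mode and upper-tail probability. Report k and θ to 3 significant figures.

k ≈ 5.91, θ ≈ 180

Gamma(k,θ) with k>1 has mode (k−1)θ, so θ = 882/(k−1).
Need P(X < 2330) = 0.99 with θ tied to k this way. Start at k = 2, θ = 882: P(X<2330) ≈ 0.741.
Too low — raise k to concentrate. Iterating converges to k ≈ 5.91.
Then θ = 882/(5.91−1) ≈ 180.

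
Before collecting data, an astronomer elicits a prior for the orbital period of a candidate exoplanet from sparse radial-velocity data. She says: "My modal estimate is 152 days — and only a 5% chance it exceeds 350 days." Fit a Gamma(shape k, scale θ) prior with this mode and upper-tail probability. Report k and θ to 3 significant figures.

Gamma(k,θ) with k>1 has mode (k−1)θ, so θ = 152/(k−1).
Need P(X < 350) = 0.95 with θ tied to k this way. Start at k = 2, θ = 152: P(X<350) ≈ 0.670.
Too low — raise k to concentrate. Iterating converges to k ≈ 4.94.
Then θ = 152/(4.94−1) ≈ 38.6.

k ≈ 4.94, θ ≈ 38.6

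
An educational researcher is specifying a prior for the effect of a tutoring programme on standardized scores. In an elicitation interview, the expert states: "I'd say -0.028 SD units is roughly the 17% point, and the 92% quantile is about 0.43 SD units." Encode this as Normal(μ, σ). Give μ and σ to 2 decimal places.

For Normal(μ,σ), the p-quantile is μ + z_p·σ. Here z_{0.17} = -0.9542, z_{0.92} = 1.405.
So -0.028 = μ − 0.9542σ and 0.43 = μ + 1.405σ.
Subtracting: σ = (0.43 − -0.028)/(1.405 − (-0.9542)) = 0.19.
Then μ = -0.028 − (-0.9542)·0.19 = 0.16.

μ = 0.16, σ = 0.19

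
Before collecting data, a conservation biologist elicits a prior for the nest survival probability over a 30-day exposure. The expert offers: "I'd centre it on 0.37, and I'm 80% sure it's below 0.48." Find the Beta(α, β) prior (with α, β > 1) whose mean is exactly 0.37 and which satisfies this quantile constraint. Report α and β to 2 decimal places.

With mean 0.37 fixed, write α = 0.37s, β = 0.63s where s = α+β.
Need P(θ < 0.48) = 0.8 under Beta(0.37s, 0.63s). Normal approximation: (q−m)/√(m(1−m)/s) ≈ z_{0.8} = 0.842, so s ≈ 0.37·0.63·(0.842)²/(0.48−0.37)² = 13.6.
At s = 13.6: P(θ<0.48) ≈ 0.803. Adjusting to match 0.8 gives s ≈ 13.26.
So α = 0.37·13.26 ≈ 4.91, β = 0.63·13.26 ≈ 8.35.

α ≈ 4.91, β ≈ 8.35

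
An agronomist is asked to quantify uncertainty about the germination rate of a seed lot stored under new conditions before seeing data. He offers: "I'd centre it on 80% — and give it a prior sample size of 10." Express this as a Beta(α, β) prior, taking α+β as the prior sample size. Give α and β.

Under the effective-sample-size interpretation, Beta(α, β) has prior mean α/(α+β) and prior sample size α+β.
So α+β = 10 and α/(α+β) = 0.8, giving α = 0.8·10 = 8 and β = 10 − 8 = 2.

α = 8, β = 2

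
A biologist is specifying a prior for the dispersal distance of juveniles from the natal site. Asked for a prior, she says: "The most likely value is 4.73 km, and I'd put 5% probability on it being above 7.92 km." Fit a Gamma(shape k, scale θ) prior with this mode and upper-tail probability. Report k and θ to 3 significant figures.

k ≈ 11.5, θ ≈ 0.45

Gamma(k,θ) with k>1 has mode (k−1)θ, so θ = 4.73/(k−1).
Need P(X < 7.92) = 0.95 with θ tied to k this way. Start at k = 2, θ = 4.73: P(X<7.92) ≈ 0.499.
Too low — raise k to concentrate. Iterating converges to k ≈ 11.5.
Then θ = 4.73/(11.5−1) ≈ 0.45.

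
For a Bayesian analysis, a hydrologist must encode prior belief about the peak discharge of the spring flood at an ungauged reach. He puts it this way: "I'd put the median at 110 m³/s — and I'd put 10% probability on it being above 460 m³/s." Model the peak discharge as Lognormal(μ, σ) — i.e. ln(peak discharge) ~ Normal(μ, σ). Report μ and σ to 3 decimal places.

μ ≈ 4.700, σ ≈ 1.116

If T ~ Lognormal(μ,σ) then ln T ~ Normal(μ,σ), so the p-quantile of ln T is μ + z_p·σ.
ln(110) = 4.7 and ln(460) = 6.131; z_{0.5} = 0, z_{0.9} = 1.282.
σ = (6.131 − 4.7)/(1.282 − (0)) = 1.116.
μ = 4.7 − (0)·1.116 = 4.700.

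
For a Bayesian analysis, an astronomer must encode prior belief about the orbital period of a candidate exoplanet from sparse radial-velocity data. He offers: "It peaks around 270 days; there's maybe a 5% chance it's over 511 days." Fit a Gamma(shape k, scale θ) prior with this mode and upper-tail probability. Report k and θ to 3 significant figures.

k ≈ 7.83, θ ≈ 39.5

Gamma(k,θ) with k>1 has mode (k−1)θ, so θ = 270/(k−1).
Need P(X < 511) = 0.95 with θ tied to k this way. Start at k = 2, θ = 270: P(X<511) ≈ 0.564.
Too low — raise k to concentrate. Iterating converges to k ≈ 7.83.
Then θ = 270/(7.83−1) ≈ 39.5.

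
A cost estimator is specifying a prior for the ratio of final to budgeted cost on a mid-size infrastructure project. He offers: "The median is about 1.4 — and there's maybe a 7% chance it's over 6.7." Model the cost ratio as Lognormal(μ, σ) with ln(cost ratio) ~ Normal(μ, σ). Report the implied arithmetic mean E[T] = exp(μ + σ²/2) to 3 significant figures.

E[T] ≈ 2.46

If T ~ Lognormal(μ,σ) then ln T ~ Normal(μ,σ), so the p-quantile of ln T is μ + z_p·σ.
ln(1.4) = 0.3365 and ln(6.7) = 1.902; z_{0.5} = 0, z_{0.93} = 1.476.
σ = (1.902 − 0.3365)/(1.476 − (0)) = 1.061.
μ = 0.3365 − (0)·1.061 = 0.336.
E[T] = exp(μ + σ²/2) = exp(0.336 + 0.5627) = 2.46.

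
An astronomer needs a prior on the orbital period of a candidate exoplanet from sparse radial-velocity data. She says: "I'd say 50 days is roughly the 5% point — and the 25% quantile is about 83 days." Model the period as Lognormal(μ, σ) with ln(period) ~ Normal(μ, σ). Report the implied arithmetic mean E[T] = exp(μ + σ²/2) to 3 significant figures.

E[T] ≈ 135 days

If T ~ Lognormal(μ,σ) then ln T ~ Normal(μ,σ), so the p-quantile of ln T is μ + z_p·σ.
ln(50) = 3.912 and ln(83) = 4.419; z_{0.05} = -1.645, z_{0.25} = -0.6745.
σ = (4.419 − 3.912)/(-0.6745 − (-1.645)) = 0.522.
μ = 3.912 − (-1.645)·0.522 = 4.771.
E[T] = exp(μ + σ²/2) = exp(4.771 + 0.1364) = 135 days.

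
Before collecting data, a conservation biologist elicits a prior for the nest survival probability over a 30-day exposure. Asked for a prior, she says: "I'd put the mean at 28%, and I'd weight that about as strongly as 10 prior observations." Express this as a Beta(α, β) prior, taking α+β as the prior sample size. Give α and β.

Under the effective-sample-size interpretation, Beta(α, β) has prior mean α/(α+β) and prior sample size α+β.
So α+β = 10 and α/(α+β) = 0.28, giving α = 0.28·10 = 2.8 and β = 10 − 2.8 = 7.2.

α = 2.8, β = 7.2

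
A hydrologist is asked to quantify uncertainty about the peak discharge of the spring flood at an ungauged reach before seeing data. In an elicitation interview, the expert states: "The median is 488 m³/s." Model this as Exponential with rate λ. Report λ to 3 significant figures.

λ ≈ 0.00142

Exponential median = ln 2 / λ, so λ = ln 2 / 488.0 = 0.00142.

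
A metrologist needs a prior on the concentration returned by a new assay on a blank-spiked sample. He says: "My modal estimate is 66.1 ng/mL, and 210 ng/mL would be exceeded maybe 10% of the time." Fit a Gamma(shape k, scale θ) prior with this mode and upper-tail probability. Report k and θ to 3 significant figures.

k ≈ 2.42, θ ≈ 46.7

Gamma(k,θ) with k>1 has mode (k−1)θ, so θ = 66.1/(k−1).
Need P(X < 210) = 0.9 with θ tied to k this way. Start at k = 2, θ = 66.1: P(X<210) ≈ 0.826.
Too low — raise k to concentrate. Iterating converges to k ≈ 2.42.
Then θ = 66.1/(2.42−1) ≈ 46.7.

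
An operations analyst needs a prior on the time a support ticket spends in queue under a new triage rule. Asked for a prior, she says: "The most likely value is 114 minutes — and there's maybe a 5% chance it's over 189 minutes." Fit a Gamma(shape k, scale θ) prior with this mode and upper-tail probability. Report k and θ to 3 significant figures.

k ≈ 11.9, θ ≈ 10.4

Gamma(k,θ) with k>1 has mode (k−1)θ, so θ = 114/(k−1).
Need P(X < 189) = 0.95 with θ tied to k this way. Start at k = 2, θ = 114: P(X<189) ≈ 0.494.
Too low — raise k to concentrate. Iterating converges to k ≈ 11.9.
Then θ = 114/(11.9−1) ≈ 10.4.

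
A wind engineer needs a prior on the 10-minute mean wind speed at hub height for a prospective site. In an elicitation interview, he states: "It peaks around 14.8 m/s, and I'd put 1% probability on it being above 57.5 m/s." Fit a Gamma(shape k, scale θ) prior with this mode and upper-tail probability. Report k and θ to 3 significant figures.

Gamma(k,θ) with k>1 has mode (k−1)θ, so θ = 14.8/(k−1).
Need P(X < 57.5) = 0.99 with θ tied to k this way. Start at k = 2, θ = 14.8: P(X<57.5) ≈ 0.900.
Too low — raise k to concentrate. Iterating converges to k ≈ 3.29.
Then θ = 14.8/(3.29−1) ≈ 6.47.

k ≈ 3.29, θ ≈ 6.47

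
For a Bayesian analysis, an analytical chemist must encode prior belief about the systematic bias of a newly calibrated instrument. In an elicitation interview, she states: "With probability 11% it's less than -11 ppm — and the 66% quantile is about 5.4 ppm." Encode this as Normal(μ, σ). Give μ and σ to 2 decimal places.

μ = 1.27, σ = 10.01

For Normal(μ,σ), the p-quantile is μ + z_p·σ. Here z_{0.11} = -1.227, z_{0.66} = 0.4125.
So -11 = μ − 1.227σ and 5.4 = μ + 0.4125σ.
Subtracting: σ = (5.4 − -11)/(0.4125 − (-1.227)) = 10.01.
Then μ = -11 − (-1.227)·10.01 = 1.27.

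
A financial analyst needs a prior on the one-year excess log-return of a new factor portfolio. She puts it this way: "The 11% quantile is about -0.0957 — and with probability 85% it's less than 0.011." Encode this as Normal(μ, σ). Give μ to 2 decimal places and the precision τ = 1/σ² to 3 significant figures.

For Normal(μ,σ), the p-quantile is μ + z_p·σ. Here z_{0.11} = -1.227, z_{0.85} = 1.036.
So -0.0957 = μ − 1.227σ and 0.011 = μ + 1.036σ.
Subtracting: σ = (0.011 − -0.0957)/(1.036 − (-1.227)) = 0.05.
Then μ = -0.0957 − (-1.227)·0.05 = -0.04.
Precision τ = 1/σ² = 1/0.04715² = 450.

μ = -0.04, τ = 450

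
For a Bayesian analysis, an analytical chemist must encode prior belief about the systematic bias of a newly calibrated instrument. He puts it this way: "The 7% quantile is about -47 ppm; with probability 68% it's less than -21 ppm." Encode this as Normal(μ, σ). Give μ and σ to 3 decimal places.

μ = -27.257, σ = 13.378

The p-quantile of Normal(μ,σ) is μ + z_p·σ, with z_{0.07} = -1.476 and z_{0.68} = 0.4677.
Eliminate σ: μ = (z₂·x₁ − z₁·x₂)/(z₂ − z₁) = (0.4677·-47 − (-1.476)·-21)/1.943 = -27.257.
Then σ = (x₂ − x₁)/(z₂ − z₁) = (-21 − -47)/1.943 = 13.378.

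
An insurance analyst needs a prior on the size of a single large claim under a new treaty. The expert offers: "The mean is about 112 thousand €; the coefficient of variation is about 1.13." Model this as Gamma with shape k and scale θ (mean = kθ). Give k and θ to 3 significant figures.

k ≈ 0.783, θ ≈ 143

For Gamma(k, scale θ): mean = kθ, variance = kθ², so CV = 1/√k.
CV = 1.13, hence k = 1/CV² = 0.783.
Then θ = mean/k = 112/0.783 = 143.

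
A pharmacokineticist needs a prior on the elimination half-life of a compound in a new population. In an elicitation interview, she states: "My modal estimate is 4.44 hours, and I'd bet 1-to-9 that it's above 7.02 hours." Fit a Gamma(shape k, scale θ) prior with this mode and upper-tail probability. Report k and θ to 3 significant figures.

Gamma(k,θ) with k>1 has mode (k−1)θ, so θ = 4.44/(k−1).
Need P(X < 7.02) = 0.9 with θ tied to k this way. Start at k = 2, θ = 4.44: P(X<7.02) ≈ 0.469.
Too low — raise k to concentrate. Iterating converges to k ≈ 9.94.
Then θ = 4.44/(9.94−1) ≈ 0.497.

k ≈ 9.94, θ ≈ 0.497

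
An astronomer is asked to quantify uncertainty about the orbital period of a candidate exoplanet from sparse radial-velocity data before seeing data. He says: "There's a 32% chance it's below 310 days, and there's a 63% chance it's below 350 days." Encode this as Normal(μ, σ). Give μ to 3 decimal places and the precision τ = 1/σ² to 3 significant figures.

For Normal(μ,σ), the p-quantile is μ + z_p·σ. Here z_{0.32} = -0.4677, z_{0.63} = 0.3319.
So 310 = μ − 0.4677σ and 350 = μ + 0.3319σ.
Subtracting: σ = (350 − 310)/(0.3319 − (-0.4677)) = 50.028.
Then μ = 310 − (-0.4677)·50.028 = 333.398.
Precision τ = 1/σ² = 1/50.03² = 0.0004.

μ = 333.398, τ = 0.0004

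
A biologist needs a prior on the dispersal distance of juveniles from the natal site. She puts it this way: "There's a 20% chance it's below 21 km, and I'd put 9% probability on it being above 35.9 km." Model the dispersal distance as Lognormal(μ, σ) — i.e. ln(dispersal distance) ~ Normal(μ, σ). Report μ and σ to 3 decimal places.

μ ≈ 3.251, σ ≈ 0.246

If T ~ Lognormal(μ,σ) then ln T ~ Normal(μ,σ), so the p-quantile of ln T is μ + z_p·σ.
ln(21) = 3.045 and ln(35.9) = 3.581; z_{0.2} = -0.8416, z_{0.91} = 1.341.
σ = (3.581 − 3.045)/(1.341 − (-0.8416)) = 0.246.
μ = 3.045 − (-0.8416)·0.246 = 3.251.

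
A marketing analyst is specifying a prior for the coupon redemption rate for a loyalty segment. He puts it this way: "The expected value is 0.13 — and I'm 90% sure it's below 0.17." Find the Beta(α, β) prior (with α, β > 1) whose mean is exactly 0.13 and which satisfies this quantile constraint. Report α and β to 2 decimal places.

With mean 0.13 fixed, write α = 0.13s, β = 0.87s where s = α+β.
Need P(θ < 0.17) = 0.9 under Beta(0.13s, 0.87s). Normal approximation: (q−m)/√(m(1−m)/s) ≈ z_{0.9} = 1.28, so s ≈ 0.13·0.87·(1.28)²/(0.17−0.13)² = 116.1.
At s = 116.1: P(θ<0.17) ≈ 0.895. Adjusting to match 0.9 gives s ≈ 122.30.
So α = 0.13·122.30 ≈ 15.90, β = 0.87·122.30 ≈ 106.40.

α ≈ 15.90, β ≈ 106.40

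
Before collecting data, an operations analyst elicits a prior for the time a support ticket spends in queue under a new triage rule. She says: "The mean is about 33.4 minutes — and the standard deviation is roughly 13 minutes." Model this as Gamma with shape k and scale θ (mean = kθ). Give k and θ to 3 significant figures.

k ≈ 6.6, θ ≈ 5.06

For Gamma(k, scale θ): mean = kθ, variance = kθ², so CV = 1/√k.
CV = SD/mean = 13/33.4 = 0.3892, hence k = 1/CV² = 6.6.
Then θ = mean/k = 33.4/6.6 = 5.06.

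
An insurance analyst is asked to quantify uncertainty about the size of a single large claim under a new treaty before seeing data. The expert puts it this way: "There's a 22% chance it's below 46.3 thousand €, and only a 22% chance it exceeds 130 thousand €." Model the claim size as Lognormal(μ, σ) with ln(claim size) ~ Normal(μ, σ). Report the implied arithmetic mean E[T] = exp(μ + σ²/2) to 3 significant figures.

E[T] ≈ 97 thousand €

If T ~ Lognormal(μ,σ) then ln T ~ Normal(μ,σ), so the p-quantile of ln T is μ + z_p·σ.
ln(46.3) = 3.835 and ln(130) = 4.868; z_{0.22} = -0.7722, z_{0.78} = 0.7722.
σ = (4.868 − 3.835)/(0.7722 − (-0.7722)) = 0.668.
μ = 3.835 − (-0.7722)·0.668 = 4.351.
E[T] = exp(μ + σ²/2) = exp(4.351 + 0.2234) = 97 thousand €.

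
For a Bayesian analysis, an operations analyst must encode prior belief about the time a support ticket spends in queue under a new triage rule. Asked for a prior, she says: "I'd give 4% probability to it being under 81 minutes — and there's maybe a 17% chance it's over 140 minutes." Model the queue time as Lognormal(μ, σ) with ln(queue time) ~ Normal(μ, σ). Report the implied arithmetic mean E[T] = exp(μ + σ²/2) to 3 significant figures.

E[T] ≈ 118 minutes

If T ~ Lognormal(μ,σ) then ln T ~ Normal(μ,σ), so the p-quantile of ln T is μ + z_p·σ.
ln(81) = 4.394 and ln(140) = 4.942; z_{0.04} = -1.751, z_{0.83} = 0.9542.
σ = (4.942 − 4.394)/(0.9542 − (-1.751)) = 0.202.
μ = 4.394 − (-1.751)·0.202 = 4.749.
E[T] = exp(μ + σ²/2) = exp(4.749 + 0.0205) = 118 minutes.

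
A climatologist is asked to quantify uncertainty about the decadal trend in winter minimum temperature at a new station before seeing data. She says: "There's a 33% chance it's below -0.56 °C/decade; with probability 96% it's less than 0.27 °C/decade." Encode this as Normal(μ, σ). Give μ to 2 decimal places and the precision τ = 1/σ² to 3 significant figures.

μ = -0.39, τ = 6.97

For Normal(μ,σ), the p-quantile is μ + z_p·σ. Here z_{0.33} = -0.4399, z_{0.96} = 1.751.
So -0.56 = μ − 0.4399σ and 0.27 = μ + 1.751σ.
Subtracting: σ = (0.27 − -0.56)/(1.751 − (-0.4399)) = 0.38.
Then μ = -0.56 − (-0.4399)·0.38 = -0.39.
Precision τ = 1/σ² = 1/0.3789² = 6.97.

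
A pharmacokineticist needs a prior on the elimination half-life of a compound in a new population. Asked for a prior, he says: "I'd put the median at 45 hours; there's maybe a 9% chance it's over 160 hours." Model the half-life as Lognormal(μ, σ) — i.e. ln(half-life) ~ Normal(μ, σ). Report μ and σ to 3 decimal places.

μ ≈ 3.807, σ ≈ 0.946

If T ~ Lognormal(μ,σ) then ln T ~ Normal(μ,σ), so the p-quantile of ln T is μ + z_p·σ.
ln(45) = 3.807 and ln(160) = 5.075; z_{0.5} = 0, z_{0.91} = 1.341.
σ = (5.075 − 3.807)/(1.341 − (0)) = 0.946.
μ = 3.807 − (0)·0.946 = 3.807.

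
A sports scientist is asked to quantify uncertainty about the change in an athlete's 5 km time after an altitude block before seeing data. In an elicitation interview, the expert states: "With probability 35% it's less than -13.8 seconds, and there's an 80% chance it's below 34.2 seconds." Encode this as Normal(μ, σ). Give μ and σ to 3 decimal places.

μ = 1.274, σ = 39.122

For Normal(μ,σ), the p-quantile is μ + z_p·σ. Here z_{0.35} = -0.3853, z_{0.8} = 0.8416.
So -13.8 = μ − 0.3853σ and 34.2 = μ + 0.8416σ.
Subtracting: σ = (34.2 − -13.8)/(0.8416 − (-0.3853)) = 39.122.
Then μ = -13.8 − (-0.3853)·39.122 = 1.274.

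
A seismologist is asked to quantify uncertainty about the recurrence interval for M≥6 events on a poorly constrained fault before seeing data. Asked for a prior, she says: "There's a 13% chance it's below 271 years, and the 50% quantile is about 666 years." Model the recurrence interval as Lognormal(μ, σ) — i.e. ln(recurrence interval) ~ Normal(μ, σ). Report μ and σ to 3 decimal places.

If T ~ Lognormal(μ,σ) then ln T ~ Normal(μ,σ), so the p-quantile of ln T is μ + z_p·σ.
ln(271) = 5.602 and ln(666) = 6.501; z_{0.13} = -1.126, z_{0.5} = 0.
σ = (6.501 − 5.602)/(0 − (-1.126)) = 0.798.
μ = 5.602 − (-1.126)·0.798 = 6.501.

μ ≈ 6.501, σ ≈ 0.798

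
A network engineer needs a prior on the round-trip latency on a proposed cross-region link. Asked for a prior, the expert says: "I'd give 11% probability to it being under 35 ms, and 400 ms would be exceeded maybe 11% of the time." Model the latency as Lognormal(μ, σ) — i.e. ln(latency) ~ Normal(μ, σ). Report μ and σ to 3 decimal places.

If T ~ Lognormal(μ,σ) then ln T ~ Normal(μ,σ), so the p-quantile of ln T is μ + z_p·σ.
ln(35) = 3.555 and ln(400) = 5.991; z_{0.11} = -1.227, z_{0.89} = 1.227.
σ = (5.991 − 3.555)/(1.227 − (-1.227)) = 0.993.
μ = 3.555 − (-1.227)·0.993 = 4.773.

μ ≈ 4.773, σ ≈ 0.993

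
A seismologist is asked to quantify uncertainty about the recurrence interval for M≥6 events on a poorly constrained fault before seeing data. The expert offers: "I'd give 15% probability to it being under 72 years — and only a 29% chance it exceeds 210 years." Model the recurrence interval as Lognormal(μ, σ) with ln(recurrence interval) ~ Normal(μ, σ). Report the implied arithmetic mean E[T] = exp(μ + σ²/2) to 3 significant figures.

If T ~ Lognormal(μ,σ) then ln T ~ Normal(μ,σ), so the p-quantile of ln T is μ + z_p·σ.
ln(72) = 4.277 and ln(210) = 5.347; z_{0.15} = -1.036, z_{0.71} = 0.5534.
σ = (5.347 − 4.277)/(0.5534 − (-1.036)) = 0.673.
μ = 4.277 − (-1.036)·0.673 = 4.975.
E[T] = exp(μ + σ²/2) = exp(4.975 + 0.2267) = 181 years.

E[T] ≈ 181 years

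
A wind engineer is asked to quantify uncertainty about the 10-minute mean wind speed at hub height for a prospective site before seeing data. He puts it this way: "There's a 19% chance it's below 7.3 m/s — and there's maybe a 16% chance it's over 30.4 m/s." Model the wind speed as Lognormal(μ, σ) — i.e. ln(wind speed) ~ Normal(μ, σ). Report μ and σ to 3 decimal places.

If T ~ Lognormal(μ,σ) then ln T ~ Normal(μ,σ), so the p-quantile of ln T is μ + z_p·σ.
ln(7.3) = 1.988 and ln(30.4) = 3.414; z_{0.19} = -0.8779, z_{0.84} = 0.9945.
σ = (3.414 − 1.988)/(0.9945 − (-0.8779)) = 0.762.
μ = 1.988 − (-0.8779)·0.762 = 2.657.

μ ≈ 2.657, σ ≈ 0.762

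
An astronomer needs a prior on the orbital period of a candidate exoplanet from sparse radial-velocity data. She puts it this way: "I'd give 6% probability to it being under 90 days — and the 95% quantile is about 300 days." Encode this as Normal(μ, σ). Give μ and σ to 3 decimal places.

μ = 192.044, σ = 65.633

The p-quantile of Normal(μ,σ) is μ + z_p·σ, with z_{0.06} = -1.555 and z_{0.95} = 1.645.
Eliminate σ: μ = (z₂·x₁ − z₁·x₂)/(z₂ − z₁) = (1.645·90 − (-1.555)·300)/3.2 = 192.044.
Then σ = (x₂ − x₁)/(z₂ − z₁) = (300 − 90)/3.2 = 65.633.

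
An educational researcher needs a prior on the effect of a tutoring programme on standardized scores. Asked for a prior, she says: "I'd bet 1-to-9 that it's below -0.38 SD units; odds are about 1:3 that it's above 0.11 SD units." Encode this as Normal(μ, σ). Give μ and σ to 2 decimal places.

For Normal(μ,σ), the p-quantile is μ + z_p·σ. Here z_{0.1} = -1.282, z_{0.75} = 0.6745.
So -0.38 = μ − 1.282σ and 0.11 = μ + 0.6745σ.
Subtracting: σ = (0.11 − -0.38)/(0.6745 − (-1.282)) = 0.25.
Then μ = -0.38 − (-1.282)·0.25 = -0.06.

μ = -0.06, σ = 0.25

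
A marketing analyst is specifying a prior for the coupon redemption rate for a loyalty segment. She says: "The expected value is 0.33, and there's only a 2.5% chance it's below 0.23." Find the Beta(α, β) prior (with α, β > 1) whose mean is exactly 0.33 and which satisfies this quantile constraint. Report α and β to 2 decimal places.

With mean 0.33 fixed, write α = 0.33s, β = 0.67s where s = α+β.
Need P(θ < 0.23) = 0.025 under Beta(0.33s, 0.67s). Normal approximation: (q−m)/√(m(1−m)/s) ≈ z_{0.025} = -1.96, so s ≈ 0.33·0.67·(-1.96)²/(0.23−0.33)² = 84.9.
At s = 84.9: P(θ<0.23) ≈ 0.019. Adjusting to match 0.025 gives s ≈ 76.69.
So α = 0.33·76.69 ≈ 25.31, β = 0.67·76.69 ≈ 51.39.

α ≈ 25.31, β ≈ 51.39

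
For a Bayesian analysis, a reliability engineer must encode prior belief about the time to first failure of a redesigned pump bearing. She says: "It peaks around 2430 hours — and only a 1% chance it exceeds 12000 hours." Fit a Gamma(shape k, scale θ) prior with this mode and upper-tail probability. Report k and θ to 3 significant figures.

k ≈ 2.54, θ ≈ 1580

Gamma(k,θ) with k>1 has mode (k−1)θ, so θ = 2430/(k−1).
Need P(X < 12000) = 0.99 with θ tied to k this way. Start at k = 2, θ = 2430: P(X<12000) ≈ 0.957.
Too low — raise k to concentrate. Iterating converges to k ≈ 2.54.
Then θ = 2430/(2.54−1) ≈ 1580.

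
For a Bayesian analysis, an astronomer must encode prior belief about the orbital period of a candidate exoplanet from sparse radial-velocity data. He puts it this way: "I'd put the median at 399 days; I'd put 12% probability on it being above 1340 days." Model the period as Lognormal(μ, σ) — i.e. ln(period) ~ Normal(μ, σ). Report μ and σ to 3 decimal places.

μ ≈ 5.989, σ ≈ 1.031

If T ~ Lognormal(μ,σ) then ln T ~ Normal(μ,σ), so the p-quantile of ln T is μ + z_p·σ.
ln(399) = 5.989 and ln(1340) = 7.2; z_{0.5} = 0, z_{0.88} = 1.175.
σ = (7.2 − 5.989)/(1.175 − (0)) = 1.031.
μ = 5.989 − (0)·1.031 = 5.989.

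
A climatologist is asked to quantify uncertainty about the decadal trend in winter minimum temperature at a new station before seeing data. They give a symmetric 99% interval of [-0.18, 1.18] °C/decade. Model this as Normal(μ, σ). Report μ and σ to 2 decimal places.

μ = 0.50, σ = 0.26

A symmetric 99% interval runs μ ± z·σ with z = 2.576.
Half-width = 0.68, so σ = 0.68/2.576 = 0.26.
μ is the interval midpoint, 0.50.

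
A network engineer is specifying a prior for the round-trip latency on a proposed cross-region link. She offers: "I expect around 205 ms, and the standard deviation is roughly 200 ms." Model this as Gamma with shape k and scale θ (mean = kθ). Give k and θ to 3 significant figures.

k ≈ 1.05, θ ≈ 195

For Gamma(k, scale θ): mean = kθ, variance = kθ², so CV = 1/√k.
CV = SD/mean = 200/205 = 0.9756, hence k = 1/CV² = 1.05.
Then θ = mean/k = 205/1.05 = 195.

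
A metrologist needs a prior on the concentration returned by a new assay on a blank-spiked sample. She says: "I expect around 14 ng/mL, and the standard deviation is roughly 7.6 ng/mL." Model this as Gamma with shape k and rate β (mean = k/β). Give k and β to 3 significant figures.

For Gamma(k, rate β): mean = k/β, variance = k/β², so CV = 1/√k.
CV = SD/mean = 7.6/14 = 0.5429, hence k = 1/CV² = 3.39.
Then β = k/mean = 3.39/14 = 0.242.

k ≈ 3.39, β ≈ 0.242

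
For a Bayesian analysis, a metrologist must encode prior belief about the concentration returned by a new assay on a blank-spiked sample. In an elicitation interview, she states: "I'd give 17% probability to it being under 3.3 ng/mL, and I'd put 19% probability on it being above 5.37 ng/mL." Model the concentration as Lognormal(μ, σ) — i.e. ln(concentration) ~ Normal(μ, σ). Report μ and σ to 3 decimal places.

If T ~ Lognormal(μ,σ) then ln T ~ Normal(μ,σ), so the p-quantile of ln T is μ + z_p·σ.
ln(3.3) = 1.194 and ln(5.37) = 1.681; z_{0.17} = -0.9542, z_{0.81} = 0.8779.
σ = (1.681 − 1.194)/(0.8779 − (-0.9542)) = 0.266.
μ = 1.194 − (-0.9542)·0.266 = 1.448.

μ ≈ 1.448, σ ≈ 0.266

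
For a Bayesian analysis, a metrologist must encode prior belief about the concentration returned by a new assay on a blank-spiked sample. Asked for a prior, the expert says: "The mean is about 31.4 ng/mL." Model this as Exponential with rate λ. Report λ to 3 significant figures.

Exponential mean = 1/λ, so λ = 1/31.4 = 0.0318.

λ ≈ 0.0318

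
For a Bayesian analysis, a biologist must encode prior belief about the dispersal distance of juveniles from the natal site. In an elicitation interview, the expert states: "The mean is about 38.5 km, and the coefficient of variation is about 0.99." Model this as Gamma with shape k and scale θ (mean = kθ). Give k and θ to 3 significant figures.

For Gamma(k, scale θ): mean = kθ, variance = kθ², so CV = 1/√k.
CV = 0.99, hence k = 1/CV² = 1.02.
Then θ = mean/k = 38.5/1.02 = 37.7.

k ≈ 1.02, θ ≈ 37.7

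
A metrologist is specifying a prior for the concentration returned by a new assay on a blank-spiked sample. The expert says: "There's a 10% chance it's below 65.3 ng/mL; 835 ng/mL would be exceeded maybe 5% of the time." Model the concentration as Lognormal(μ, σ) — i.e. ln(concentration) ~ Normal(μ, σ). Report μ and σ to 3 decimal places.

μ ≈ 5.295, σ ≈ 0.871

If T ~ Lognormal(μ,σ) then ln T ~ Normal(μ,σ), so the p-quantile of ln T is μ + z_p·σ.
ln(65.3) = 4.179 and ln(835) = 6.727; z_{0.1} = -1.282, z_{0.95} = 1.645.
σ = (6.727 − 4.179)/(1.645 − (-1.282)) = 0.871.
μ = 4.179 − (-1.282)·0.871 = 5.295.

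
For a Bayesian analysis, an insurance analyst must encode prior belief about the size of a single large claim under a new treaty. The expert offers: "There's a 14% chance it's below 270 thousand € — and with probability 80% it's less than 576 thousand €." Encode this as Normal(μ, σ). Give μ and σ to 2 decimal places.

For Normal(μ,σ), the p-quantile is μ + z_p·σ. Here z_{0.14} = -1.08, z_{0.8} = 0.8416.
So 270 = μ − 1.08σ and 576 = μ + 0.8416σ.
Subtracting: σ = (576 − 270)/(0.8416 − (-1.08)) = 159.21.
Then μ = 270 − (-1.08)·159.21 = 442.00.

μ = 442.00, σ = 159.21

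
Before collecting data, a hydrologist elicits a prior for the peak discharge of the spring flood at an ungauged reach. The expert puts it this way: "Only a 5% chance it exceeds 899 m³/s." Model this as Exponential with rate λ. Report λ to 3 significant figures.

P(T > 899.0) = e^(−λ·899.0) = 0.05, so λ = −ln(0.05)/899.0 = 0.00333.

λ ≈ 0.00333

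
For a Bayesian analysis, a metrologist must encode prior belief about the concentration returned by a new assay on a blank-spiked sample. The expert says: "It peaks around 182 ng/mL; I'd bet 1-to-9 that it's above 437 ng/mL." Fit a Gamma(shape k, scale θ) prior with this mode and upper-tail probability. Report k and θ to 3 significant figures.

k ≈ 3.51, θ ≈ 72.6

Gamma(k,θ) with k>1 has mode (k−1)θ, so θ = 182/(k−1).
Need P(X < 437) = 0.9 with θ tied to k this way. Start at k = 2, θ = 182: P(X<437) ≈ 0.692.
Too low — raise k to concentrate. Iterating converges to k ≈ 3.51.
Then θ = 182/(3.51−1) ≈ 72.6.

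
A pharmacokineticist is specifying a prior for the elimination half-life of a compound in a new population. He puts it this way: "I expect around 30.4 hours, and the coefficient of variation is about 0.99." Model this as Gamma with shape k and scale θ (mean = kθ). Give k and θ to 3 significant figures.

For Gamma(k, scale θ): mean = kθ, variance = kθ², so CV = 1/√k.
CV = 0.99, hence k = 1/CV² = 1.02.
Then θ = mean/k = 30.4/1.02 = 29.8.

k ≈ 1.02, θ ≈ 29.8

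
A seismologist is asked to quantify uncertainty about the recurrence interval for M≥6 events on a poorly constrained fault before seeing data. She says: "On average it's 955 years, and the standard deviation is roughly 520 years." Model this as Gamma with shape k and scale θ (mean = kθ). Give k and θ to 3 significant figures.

For Gamma(k, scale θ): mean = kθ, variance = kθ², so CV = 1/√k.
CV = SD/mean = 520/955 = 0.5445, hence k = 1/CV² = 3.37.
Then θ = mean/k = 955/3.37 = 283.

k ≈ 3.37, θ ≈ 283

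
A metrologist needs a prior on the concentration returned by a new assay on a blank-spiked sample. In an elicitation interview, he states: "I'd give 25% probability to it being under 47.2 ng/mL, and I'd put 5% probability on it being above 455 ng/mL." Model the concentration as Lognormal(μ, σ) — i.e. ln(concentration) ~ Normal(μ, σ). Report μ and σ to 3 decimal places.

If T ~ Lognormal(μ,σ) then ln T ~ Normal(μ,σ), so the p-quantile of ln T is μ + z_p·σ.
ln(47.2) = 3.854 and ln(455) = 6.12; z_{0.25} = -0.6745, z_{0.95} = 1.645.
σ = (6.12 − 3.854)/(1.645 − (-0.6745)) = 0.977.
μ = 3.854 − (-0.6745)·0.977 = 4.513.

μ ≈ 4.513, σ ≈ 0.977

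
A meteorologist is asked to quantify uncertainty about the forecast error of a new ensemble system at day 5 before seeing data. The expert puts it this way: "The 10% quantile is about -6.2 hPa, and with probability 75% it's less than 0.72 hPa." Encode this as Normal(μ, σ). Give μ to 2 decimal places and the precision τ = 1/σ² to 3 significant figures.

For Normal(μ,σ), the p-quantile is μ + z_p·σ. Here z_{0.1} = -1.282, z_{0.75} = 0.6745.
So -6.2 = μ − 1.282σ and 0.72 = μ + 0.6745σ.
Subtracting: σ = (0.72 − -6.2)/(0.6745 − (-1.282)) = 3.54.
Then μ = -6.2 − (-1.282)·3.54 = -1.67.
Precision τ = 1/σ² = 1/3.538² = 0.0799.

μ = -1.67, τ = 0.0799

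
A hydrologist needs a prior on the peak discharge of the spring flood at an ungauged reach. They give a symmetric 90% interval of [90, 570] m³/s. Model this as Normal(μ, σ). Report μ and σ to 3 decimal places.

μ = 330.000, σ = 145.910

A symmetric 90% interval runs μ ± z·σ with z = 1.645.
Half-width = 240, so σ = 240/1.645 = 145.910.
μ is the interval midpoint, 330.000.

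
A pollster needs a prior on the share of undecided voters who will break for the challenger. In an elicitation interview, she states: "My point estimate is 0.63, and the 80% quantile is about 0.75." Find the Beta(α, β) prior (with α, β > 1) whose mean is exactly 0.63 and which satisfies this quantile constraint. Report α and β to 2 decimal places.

With mean 0.63 fixed, write α = 0.63s, β = 0.37s where s = α+β.
Need P(θ < 0.75) = 0.8 under Beta(0.63s, 0.37s). Normal approximation: (q−m)/√(m(1−m)/s) ≈ z_{0.8} = 0.842, so s ≈ 0.63·0.37·(0.842)²/(0.75−0.63)² = 11.5.
At s = 11.5: P(θ<0.75) ≈ 0.795. Adjusting to match 0.8 gives s ≈ 11.85.
So α = 0.63·11.85 ≈ 7.47, β = 0.37·11.85 ≈ 4.39.

α ≈ 7.47, β ≈ 4.39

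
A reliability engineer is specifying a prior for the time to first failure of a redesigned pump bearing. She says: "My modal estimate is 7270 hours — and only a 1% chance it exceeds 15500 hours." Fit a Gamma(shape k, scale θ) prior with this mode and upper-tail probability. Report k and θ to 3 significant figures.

k ≈ 9.46, θ ≈ 859

Gamma(k,θ) with k>1 has mode (k−1)θ, so θ = 7270/(k−1).
Need P(X < 15500) = 0.99 with θ tied to k this way. Start at k = 2, θ = 7270: P(X<15500) ≈ 0.629.
Too low — raise k to concentrate. Iterating converges to k ≈ 9.46.
Then θ = 7270/(9.46−1) ≈ 859.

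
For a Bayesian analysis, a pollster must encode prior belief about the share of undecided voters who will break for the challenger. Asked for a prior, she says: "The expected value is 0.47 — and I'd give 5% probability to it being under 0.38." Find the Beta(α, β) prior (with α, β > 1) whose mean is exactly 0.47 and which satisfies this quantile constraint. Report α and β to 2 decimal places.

With mean 0.47 fixed, write α = 0.47s, β = 0.53s where s = α+β.
Need P(θ < 0.38) = 0.05 under Beta(0.47s, 0.53s). Normal approximation: (q−m)/√(m(1−m)/s) ≈ z_{0.05} = -1.64, so s ≈ 0.47·0.53·(-1.64)²/(0.38−0.47)² = 83.2.
At s = 83.2: P(θ<0.38) ≈ 0.048. Adjusting to match 0.05 gives s ≈ 81.56.
So α = 0.47·81.56 ≈ 38.34, β = 0.53·81.56 ≈ 43.23.

α ≈ 38.34, β ≈ 43.23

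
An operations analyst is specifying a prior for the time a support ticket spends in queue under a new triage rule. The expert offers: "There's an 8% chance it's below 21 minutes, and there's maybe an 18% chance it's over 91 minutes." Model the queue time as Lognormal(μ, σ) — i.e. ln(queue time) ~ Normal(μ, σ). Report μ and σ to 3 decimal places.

If T ~ Lognormal(μ,σ) then ln T ~ Normal(μ,σ), so the p-quantile of ln T is μ + z_p·σ.
ln(21) = 3.045 and ln(91) = 4.511; z_{0.08} = -1.405, z_{0.82} = 0.9154.
σ = (4.511 − 3.045)/(0.9154 − (-1.405)) = 0.632.
μ = 3.045 − (-1.405)·0.632 = 3.932.

μ ≈ 3.932, σ ≈ 0.632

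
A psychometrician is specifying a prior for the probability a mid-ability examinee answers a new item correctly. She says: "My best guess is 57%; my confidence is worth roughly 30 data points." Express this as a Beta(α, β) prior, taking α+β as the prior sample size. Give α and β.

α = 17.1, β = 12.9

Under the effective-sample-size interpretation, Beta(α, β) has prior mean α/(α+β) and prior sample size α+β.
So α+β = 30 and α/(α+β) = 0.57, giving α = 0.57·30 = 17.1 and β = 30 − 17.1 = 12.9.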